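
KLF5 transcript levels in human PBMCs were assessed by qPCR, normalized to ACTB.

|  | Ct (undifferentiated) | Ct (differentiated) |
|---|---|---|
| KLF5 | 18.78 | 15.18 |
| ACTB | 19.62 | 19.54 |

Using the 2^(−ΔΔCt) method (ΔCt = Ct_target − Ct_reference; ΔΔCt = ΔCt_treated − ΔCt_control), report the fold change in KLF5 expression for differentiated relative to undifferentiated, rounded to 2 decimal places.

11.47

ΔCt(undifferentiated) = 18.780 − 19.620 = -0.840
ΔCt(differentiated) = 15.180 − 19.540 = -4.360
ΔΔCt = -4.360 − (-0.840) = -3.520
Fold change = 2^(−(-3.520)) = 2^3.520 = 11.472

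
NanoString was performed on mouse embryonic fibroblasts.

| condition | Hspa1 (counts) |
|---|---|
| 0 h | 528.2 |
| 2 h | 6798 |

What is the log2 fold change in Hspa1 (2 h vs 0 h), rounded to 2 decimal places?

Fold change = 6798 / 528.2 = 12.8701
log2(12.8701) = 3.686

3.69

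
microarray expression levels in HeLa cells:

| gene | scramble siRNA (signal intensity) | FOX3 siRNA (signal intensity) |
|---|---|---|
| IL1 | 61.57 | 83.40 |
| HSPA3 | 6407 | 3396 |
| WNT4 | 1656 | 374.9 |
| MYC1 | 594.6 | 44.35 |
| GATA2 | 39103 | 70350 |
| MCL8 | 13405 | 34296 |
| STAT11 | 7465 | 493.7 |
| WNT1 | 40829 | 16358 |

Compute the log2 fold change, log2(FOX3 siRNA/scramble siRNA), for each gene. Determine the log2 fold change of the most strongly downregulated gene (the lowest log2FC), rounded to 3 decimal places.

log2(83.40/61.57) = 0.438  (IL1)
log2(3396/6407) = -0.916  (HSPA3)
log2(374.9/1656) = -2.143  (WNT4)
log2(44.35/594.6) = -3.745  (MYC1)
log2(70350/39103) = 0.847  (GATA2)
log2(34296/13405) = 1.355  (MCL8)
log2(493.7/7465) = -3.918  (STAT11)
log2(16358/40829) = -1.320  (WNT1)
STAT11 is most strongly downregulated.

-3.918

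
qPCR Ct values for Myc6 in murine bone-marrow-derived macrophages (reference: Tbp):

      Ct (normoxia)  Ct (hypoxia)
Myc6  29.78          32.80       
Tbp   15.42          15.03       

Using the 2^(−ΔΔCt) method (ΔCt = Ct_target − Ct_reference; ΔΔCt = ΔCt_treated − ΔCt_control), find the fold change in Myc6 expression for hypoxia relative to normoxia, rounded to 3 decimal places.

0.094

ΔCt(normoxia) = 29.780 − 15.420 = 14.360
ΔCt(hypoxia) = 32.800 − 15.030 = 17.770
ΔΔCt = 17.770 − 14.360 = 3.410
Fold change = 2^(−3.410) = 0.0941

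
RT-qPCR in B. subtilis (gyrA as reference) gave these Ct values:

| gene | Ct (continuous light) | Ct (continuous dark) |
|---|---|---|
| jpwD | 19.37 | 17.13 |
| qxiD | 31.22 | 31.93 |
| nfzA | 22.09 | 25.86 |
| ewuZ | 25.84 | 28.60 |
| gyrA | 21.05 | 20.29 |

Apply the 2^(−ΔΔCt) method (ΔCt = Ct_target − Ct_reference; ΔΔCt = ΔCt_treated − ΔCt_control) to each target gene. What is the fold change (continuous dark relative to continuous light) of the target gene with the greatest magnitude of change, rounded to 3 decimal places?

jpwD: ΔΔCt = (17.13−20.29) − (19.37−21.05) = -3.16 − (-1.68) = -1.48; fold change = 2^1.48 = 2.789
qxiD: ΔΔCt = (31.93−20.29) − (31.22−21.05) = 11.64 − 10.17 = 1.47; fold change = 2^-1.47 = 0.361
nfzA: ΔΔCt = (25.86−20.29) − (22.09−21.05) = 5.57 − 1.04 = 4.53; fold change = 2^-4.53 = 0.043
ewuZ: ΔΔCt = (28.60−20.29) − (25.84−21.05) = 8.31 − 4.79 = 3.52; fold change = 2^-3.52 = 0.087
nfzA has the largest |ΔΔCt| = 4.53.

0.043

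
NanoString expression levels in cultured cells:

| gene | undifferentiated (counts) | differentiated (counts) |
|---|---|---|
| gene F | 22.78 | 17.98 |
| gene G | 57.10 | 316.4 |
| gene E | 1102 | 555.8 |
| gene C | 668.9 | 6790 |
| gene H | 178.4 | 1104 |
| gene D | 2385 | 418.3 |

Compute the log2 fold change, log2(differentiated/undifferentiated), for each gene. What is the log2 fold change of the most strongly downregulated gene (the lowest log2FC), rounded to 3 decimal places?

-2.511

log2(17.98/22.78) = -0.341  (gene F)
log2(316.4/57.10) = 2.470  (gene G)
log2(555.8/1102) = -0.987  (gene E)
log2(6790/668.9) = 3.344  (gene C)
log2(1104/178.4) = 2.630  (gene H)
log2(418.3/2385) = -2.511  (gene D)
gene D is most strongly downregulated.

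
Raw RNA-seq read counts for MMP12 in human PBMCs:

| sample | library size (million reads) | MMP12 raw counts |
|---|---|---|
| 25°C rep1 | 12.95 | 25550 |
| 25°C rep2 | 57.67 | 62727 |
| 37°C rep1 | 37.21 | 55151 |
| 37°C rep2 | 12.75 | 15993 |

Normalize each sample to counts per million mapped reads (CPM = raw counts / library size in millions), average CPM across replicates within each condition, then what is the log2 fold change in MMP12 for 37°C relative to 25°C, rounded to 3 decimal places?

CPM(25°C rep1) = 25550 / 12.95 = 1972.9730
CPM(25°C rep2) = 62727 / 57.67 = 1087.6886
CPM(37°C rep1) = 55151 / 37.21 = 1482.1553
CPM(37°C rep2) = 15993 / 12.75 = 1254.3529
mean CPM(25°C) = 1530.3308; mean CPM(37°C) = 1368.2541
Fold change = 1368.2541 / 1530.3308 = 0.89409
log2(0.89409) = -0.1615

-0.162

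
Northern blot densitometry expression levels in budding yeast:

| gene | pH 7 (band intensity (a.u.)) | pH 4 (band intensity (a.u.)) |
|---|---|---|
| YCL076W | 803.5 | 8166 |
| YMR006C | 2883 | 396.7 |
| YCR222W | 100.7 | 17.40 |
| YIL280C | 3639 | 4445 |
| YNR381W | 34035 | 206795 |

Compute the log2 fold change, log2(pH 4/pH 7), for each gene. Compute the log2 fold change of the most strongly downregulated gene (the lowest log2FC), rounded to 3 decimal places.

log2(8166/803.5) = 3.345  (YCL076W)
log2(396.7/2883) = -2.861  (YMR006C)
log2(17.40/100.7) = -2.533  (YCR222W)
log2(4445/3639) = 0.289  (YIL280C)
log2(206795/34035) = 2.603  (YNR381W)
YMR006C is most strongly downregulated.

-2.861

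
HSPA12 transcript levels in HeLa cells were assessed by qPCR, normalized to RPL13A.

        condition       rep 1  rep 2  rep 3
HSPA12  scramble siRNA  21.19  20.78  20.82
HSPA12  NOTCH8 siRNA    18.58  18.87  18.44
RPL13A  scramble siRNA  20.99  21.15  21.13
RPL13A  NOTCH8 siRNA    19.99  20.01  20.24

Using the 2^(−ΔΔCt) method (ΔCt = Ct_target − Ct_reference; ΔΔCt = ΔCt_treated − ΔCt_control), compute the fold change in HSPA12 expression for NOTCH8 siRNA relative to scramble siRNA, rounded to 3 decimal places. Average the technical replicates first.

2.445

Mean Ct: HSPA12 scramble siRNA 20.930; HSPA12 NOTCH8 siRNA 18.630; RPL13A scramble siRNA 21.090; RPL13A NOTCH8 siRNA 20.080
ΔCt(scramble siRNA) = 20.930 − 21.090 = -0.160
ΔCt(NOTCH8 siRNA) = 18.630 − 20.080 = -1.450
ΔΔCt = -1.450 − (-0.160) = -1.290
Fold change = 2^(−(-1.290)) = 2^1.290 = 2.4453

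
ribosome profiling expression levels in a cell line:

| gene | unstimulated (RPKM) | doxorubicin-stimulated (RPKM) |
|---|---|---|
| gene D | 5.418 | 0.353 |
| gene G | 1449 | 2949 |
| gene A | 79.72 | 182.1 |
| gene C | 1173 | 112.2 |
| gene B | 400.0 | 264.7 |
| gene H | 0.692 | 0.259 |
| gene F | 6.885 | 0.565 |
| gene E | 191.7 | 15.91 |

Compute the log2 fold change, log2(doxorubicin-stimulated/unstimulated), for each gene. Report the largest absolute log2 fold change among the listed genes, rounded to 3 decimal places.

3.940

log2(0.353/5.418) = -3.940  (gene D)
log2(2949/1449) = 1.025  (gene G)
log2(182.1/79.72) = 1.192  (gene A)
log2(112.2/1173) = -3.386  (gene C)
log2(264.7/400.0) = -0.596  (gene B)
log2(0.259/0.692) = -1.418  (gene H)
log2(0.565/6.885) = -3.607  (gene F)
log2(15.91/191.7) = -3.591  (gene E)
The largest magnitude belongs to gene D.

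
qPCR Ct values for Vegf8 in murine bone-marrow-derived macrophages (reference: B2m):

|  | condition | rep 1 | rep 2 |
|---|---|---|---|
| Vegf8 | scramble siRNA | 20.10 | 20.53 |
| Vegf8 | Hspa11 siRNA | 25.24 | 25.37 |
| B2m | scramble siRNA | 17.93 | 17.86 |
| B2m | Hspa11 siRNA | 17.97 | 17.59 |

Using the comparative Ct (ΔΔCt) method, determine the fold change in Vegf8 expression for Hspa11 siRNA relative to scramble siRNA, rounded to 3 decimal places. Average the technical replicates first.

0.029

Mean Ct: Vegf8 scramble siRNA 20.315; Vegf8 Hspa11 siRNA 25.305; B2m scramble siRNA 17.895; B2m Hspa11 siRNA 17.780
ΔCt(scramble siRNA) = 20.315 − 17.895 = 2.420
ΔCt(Hspa11 siRNA) = 25.305 − 17.780 = 7.525
ΔΔCt = 7.525 − 2.420 = 5.105
Fold change = 2^(−5.105) = 0.0291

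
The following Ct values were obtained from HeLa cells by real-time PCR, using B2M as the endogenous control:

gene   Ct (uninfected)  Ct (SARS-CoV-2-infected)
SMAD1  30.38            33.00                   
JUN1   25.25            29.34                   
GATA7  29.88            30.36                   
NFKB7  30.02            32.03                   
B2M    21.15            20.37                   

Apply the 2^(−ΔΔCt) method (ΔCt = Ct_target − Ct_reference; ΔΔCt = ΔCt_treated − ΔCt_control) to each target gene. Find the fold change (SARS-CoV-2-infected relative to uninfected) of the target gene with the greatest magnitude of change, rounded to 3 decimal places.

0.034

SMAD1: ΔΔCt = (33.00−20.37) − (30.38−21.15) = 12.63 − 9.23 = 3.40; fold change = 2^-3.40 = 0.095
JUN1: ΔΔCt = (29.34−20.37) − (25.25−21.15) = 8.97 − 4.10 = 4.87; fold change = 2^-4.87 = 0.034
GATA7: ΔΔCt = (30.36−20.37) − (29.88−21.15) = 9.99 − 8.73 = 1.26; fold change = 2^-1.26 = 0.418
NFKB7: ΔΔCt = (32.03−20.37) − (30.02−21.15) = 11.66 − 8.87 = 2.79; fold change = 2^-2.79 = 0.145
JUN1 has the largest |ΔΔCt| = 4.87.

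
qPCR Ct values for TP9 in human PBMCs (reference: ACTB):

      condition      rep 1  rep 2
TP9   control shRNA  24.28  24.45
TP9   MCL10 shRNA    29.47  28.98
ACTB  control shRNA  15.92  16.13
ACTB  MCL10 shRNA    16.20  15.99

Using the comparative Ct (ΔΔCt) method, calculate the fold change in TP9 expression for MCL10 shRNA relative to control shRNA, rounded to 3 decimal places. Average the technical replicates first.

Mean Ct: TP9 control shRNA 24.365; TP9 MCL10 shRNA 29.225; ACTB control shRNA 16.025; ACTB MCL10 shRNA 16.095
ΔCt(control shRNA) = 24.365 − 16.025 = 8.340
ΔCt(MCL10 shRNA) = 29.225 − 16.095 = 13.130
ΔΔCt = 13.130 − 8.340 = 4.790
Fold change = 2^(−4.790) = 0.0361

0.036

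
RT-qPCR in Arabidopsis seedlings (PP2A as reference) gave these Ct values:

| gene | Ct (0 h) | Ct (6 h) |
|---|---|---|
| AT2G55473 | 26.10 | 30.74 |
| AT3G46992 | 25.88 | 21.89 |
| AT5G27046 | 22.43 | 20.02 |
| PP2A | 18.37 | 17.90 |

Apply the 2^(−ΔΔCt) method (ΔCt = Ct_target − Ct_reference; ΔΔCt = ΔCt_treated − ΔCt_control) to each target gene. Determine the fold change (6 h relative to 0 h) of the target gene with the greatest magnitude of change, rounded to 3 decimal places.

0.029

AT2G55473: ΔΔCt = (30.74−17.90) − (26.10−18.37) = 12.84 − 7.73 = 5.11; fold change = 2^-5.11 = 0.029
AT3G46992: ΔΔCt = (21.89−17.90) − (25.88−18.37) = 3.99 − 7.51 = -3.52; fold change = 2^3.52 = 11.472
AT5G27046: ΔΔCt = (20.02−17.90) − (22.43−18.37) = 2.12 − 4.06 = -1.94; fold change = 2^1.94 = 3.837
AT2G55473 has the largest |ΔΔCt| = 5.11.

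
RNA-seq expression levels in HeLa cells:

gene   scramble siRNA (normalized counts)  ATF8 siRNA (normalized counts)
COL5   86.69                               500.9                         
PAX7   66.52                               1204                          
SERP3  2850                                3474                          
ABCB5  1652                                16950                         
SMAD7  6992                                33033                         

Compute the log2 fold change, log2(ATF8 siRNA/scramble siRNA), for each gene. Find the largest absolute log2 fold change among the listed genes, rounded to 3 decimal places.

log2(500.9/86.69) = 2.531  (COL5)
log2(1204/66.52) = 4.178  (PAX7)
log2(3474/2850) = 0.286  (SERP3)
log2(16950/1652) = 3.359  (ABCB5)
log2(33033/6992) = 2.240  (SMAD7)
The largest magnitude belongs to PAX7.

4.178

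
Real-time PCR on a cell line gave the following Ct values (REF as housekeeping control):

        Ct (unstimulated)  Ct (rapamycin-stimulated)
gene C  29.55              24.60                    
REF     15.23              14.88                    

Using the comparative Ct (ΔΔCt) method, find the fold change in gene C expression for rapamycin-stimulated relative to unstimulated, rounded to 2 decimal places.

24.25

ΔCt(unstimulated) = 29.550 − 15.230 = 14.320
ΔCt(rapamycin-stimulated) = 24.600 − 14.880 = 9.720
ΔΔCt = 9.720 − 14.320 = -4.600
Fold change = 2^(−(-4.600)) = 2^4.600 = 24.251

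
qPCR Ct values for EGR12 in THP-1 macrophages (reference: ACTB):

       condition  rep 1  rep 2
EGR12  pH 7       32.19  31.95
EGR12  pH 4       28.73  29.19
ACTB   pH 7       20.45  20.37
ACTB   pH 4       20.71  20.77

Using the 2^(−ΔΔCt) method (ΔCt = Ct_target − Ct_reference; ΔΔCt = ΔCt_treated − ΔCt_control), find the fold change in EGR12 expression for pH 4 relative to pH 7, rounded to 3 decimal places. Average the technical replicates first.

10.853

Mean Ct: EGR12 pH 7 32.070; EGR12 pH 4 28.960; ACTB pH 7 20.410; ACTB pH 4 20.740
ΔCt(pH 7) = 32.070 − 20.410 = 11.660
ΔCt(pH 4) = 28.960 − 20.740 = 8.220
ΔΔCt = 8.220 − 11.660 = -3.440
Fold change = 2^(−(-3.440)) = 2^3.440 = 10.8528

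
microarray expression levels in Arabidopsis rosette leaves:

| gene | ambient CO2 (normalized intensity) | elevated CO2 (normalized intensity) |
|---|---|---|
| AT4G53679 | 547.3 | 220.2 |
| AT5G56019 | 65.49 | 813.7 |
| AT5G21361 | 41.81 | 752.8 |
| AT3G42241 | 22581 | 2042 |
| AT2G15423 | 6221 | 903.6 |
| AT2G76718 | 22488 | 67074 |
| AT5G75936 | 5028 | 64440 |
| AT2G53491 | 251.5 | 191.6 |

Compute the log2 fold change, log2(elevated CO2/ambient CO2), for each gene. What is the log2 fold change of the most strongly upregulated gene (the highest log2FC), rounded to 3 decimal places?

log2(220.2/547.3) = -1.314  (AT4G53679)
log2(813.7/65.49) = 3.635  (AT5G56019)
log2(752.8/41.81) = 4.170  (AT5G21361)
log2(2042/22581) = -3.467  (AT3G42241)
log2(903.6/6221) = -2.783  (AT2G15423)
log2(67074/22488) = 1.577  (AT2G76718)
log2(64440/5028) = 3.680  (AT5G75936)
log2(191.6/251.5) = -0.392  (AT2G53491)
AT5G21361 is most strongly upregulated.

4.170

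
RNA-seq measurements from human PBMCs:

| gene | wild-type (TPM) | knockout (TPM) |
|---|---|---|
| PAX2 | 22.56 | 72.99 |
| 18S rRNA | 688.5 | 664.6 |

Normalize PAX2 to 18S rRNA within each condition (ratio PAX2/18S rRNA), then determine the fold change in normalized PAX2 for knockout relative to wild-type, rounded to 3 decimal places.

3.352

PAX2/18S rRNA (wild-type) = 22.56 / 688.5 = 0.032767
PAX2/18S rRNA (knockout) = 72.99 / 664.6 = 0.10983
Fold change = 0.10983 / 0.032767 = 3.3517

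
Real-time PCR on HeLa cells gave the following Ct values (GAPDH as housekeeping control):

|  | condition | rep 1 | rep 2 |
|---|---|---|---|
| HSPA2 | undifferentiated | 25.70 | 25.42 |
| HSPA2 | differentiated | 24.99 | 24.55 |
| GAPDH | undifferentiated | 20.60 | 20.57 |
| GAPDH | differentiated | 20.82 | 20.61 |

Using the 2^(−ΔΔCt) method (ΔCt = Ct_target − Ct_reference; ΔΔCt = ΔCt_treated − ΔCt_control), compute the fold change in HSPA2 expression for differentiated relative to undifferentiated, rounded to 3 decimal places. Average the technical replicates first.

Mean Ct: HSPA2 undifferentiated 25.560; HSPA2 differentiated 24.770; GAPDH undifferentiated 20.585; GAPDH differentiated 20.715
ΔCt(undifferentiated) = 25.560 − 20.585 = 4.975
ΔCt(differentiated) = 24.770 − 20.715 = 4.055
ΔΔCt = 4.055 − 4.975 = -0.920
Fold change = 2^(−(-0.920)) = 2^0.920 = 1.8921

1.892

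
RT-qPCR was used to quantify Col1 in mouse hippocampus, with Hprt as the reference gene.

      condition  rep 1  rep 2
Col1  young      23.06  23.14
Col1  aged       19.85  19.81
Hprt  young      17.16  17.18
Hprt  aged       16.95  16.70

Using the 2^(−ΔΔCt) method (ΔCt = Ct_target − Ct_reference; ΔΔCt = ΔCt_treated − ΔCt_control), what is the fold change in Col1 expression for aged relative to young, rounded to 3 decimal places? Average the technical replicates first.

Mean Ct: Col1 young 23.100; Col1 aged 19.830; Hprt young 17.170; Hprt aged 16.825
ΔCt(young) = 23.100 − 17.170 = 5.930
ΔCt(aged) = 19.830 − 16.825 = 3.005
ΔΔCt = 3.005 − 5.930 = -2.925
Fold change = 2^(−(-2.925)) = 2^2.925 = 7.5947

7.595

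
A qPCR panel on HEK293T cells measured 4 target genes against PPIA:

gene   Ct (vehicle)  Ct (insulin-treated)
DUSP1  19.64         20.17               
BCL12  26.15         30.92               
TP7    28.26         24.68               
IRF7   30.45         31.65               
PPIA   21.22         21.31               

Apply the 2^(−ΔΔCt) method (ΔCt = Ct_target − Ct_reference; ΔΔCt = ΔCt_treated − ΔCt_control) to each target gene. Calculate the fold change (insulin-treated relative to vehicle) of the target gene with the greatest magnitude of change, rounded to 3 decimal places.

DUSP1: ΔΔCt = (20.17−21.31) − (19.64−21.22) = -1.14 − (-1.58) = 0.44; fold change = 2^-0.44 = 0.737
BCL12: ΔΔCt = (30.92−21.31) − (26.15−21.22) = 9.61 − 4.93 = 4.68; fold change = 2^-4.68 = 0.039
TP7: ΔΔCt = (24.68−21.31) − (28.26−21.22) = 3.37 − 7.04 = -3.67; fold change = 2^3.67 = 12.729
IRF7: ΔΔCt = (31.65−21.31) − (30.45−21.22) = 10.34 − 9.23 = 1.11; fold change = 2^-1.11 = 0.463
BCL12 has the largest |ΔΔCt| = 4.68.

0.039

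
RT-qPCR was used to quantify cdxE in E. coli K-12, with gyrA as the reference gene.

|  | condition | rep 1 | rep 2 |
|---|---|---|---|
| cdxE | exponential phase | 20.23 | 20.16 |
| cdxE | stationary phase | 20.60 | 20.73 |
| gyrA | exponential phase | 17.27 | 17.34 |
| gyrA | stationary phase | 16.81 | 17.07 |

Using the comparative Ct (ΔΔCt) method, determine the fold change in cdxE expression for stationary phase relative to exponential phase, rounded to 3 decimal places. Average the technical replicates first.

0.561

Mean Ct: cdxE exponential phase 20.195; cdxE stationary phase 20.665; gyrA exponential phase 17.305; gyrA stationary phase 16.940
ΔCt(exponential phase) = 20.195 − 17.305 = 2.890
ΔCt(stationary phase) = 20.665 − 16.940 = 3.725
ΔΔCt = 3.725 − 2.890 = 0.835
Fold change = 2^(−0.835) = 0.5606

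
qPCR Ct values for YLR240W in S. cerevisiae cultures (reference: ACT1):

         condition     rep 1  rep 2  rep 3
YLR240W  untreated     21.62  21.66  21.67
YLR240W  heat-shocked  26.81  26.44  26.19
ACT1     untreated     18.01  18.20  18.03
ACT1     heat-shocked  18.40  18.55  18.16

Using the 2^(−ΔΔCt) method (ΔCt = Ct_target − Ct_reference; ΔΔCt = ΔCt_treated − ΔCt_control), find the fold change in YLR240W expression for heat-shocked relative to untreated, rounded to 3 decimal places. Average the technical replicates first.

0.043

Mean Ct: YLR240W untreated 21.650; YLR240W heat-shocked 26.480; ACT1 untreated 18.080; ACT1 heat-shocked 18.370
ΔCt(untreated) = 21.650 − 18.080 = 3.570
ΔCt(heat-shocked) = 26.480 − 18.370 = 8.110
ΔΔCt = 8.110 − 3.570 = 4.540
Fold change = 2^(−4.540) = 0.0430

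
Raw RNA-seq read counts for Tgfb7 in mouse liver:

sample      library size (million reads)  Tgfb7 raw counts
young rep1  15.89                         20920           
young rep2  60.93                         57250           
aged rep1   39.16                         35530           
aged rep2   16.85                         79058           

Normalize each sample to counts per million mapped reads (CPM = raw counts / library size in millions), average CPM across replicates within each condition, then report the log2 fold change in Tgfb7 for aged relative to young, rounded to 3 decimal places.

1.311

CPM(young rep1) = 20920 / 15.89 = 1316.5513
CPM(young rep2) = 57250 / 60.93 = 939.6028
CPM(aged rep1) = 35530 / 39.16 = 907.3034
CPM(aged rep2) = 79058 / 16.85 = 4691.8694
mean CPM(young) = 1128.0771; mean CPM(aged) = 2799.5864
Fold change = 2799.5864 / 1128.0771 = 2.48173
log2(2.48173) = 1.3113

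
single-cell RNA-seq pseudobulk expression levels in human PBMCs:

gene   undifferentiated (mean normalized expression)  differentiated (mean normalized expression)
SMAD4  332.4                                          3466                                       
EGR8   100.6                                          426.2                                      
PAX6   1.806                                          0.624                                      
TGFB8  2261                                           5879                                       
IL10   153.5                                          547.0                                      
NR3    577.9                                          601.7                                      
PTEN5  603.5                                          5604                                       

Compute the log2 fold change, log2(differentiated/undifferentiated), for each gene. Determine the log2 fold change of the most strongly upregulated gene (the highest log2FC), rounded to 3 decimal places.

3.382

log2(3466/332.4) = 3.382  (SMAD4)
log2(426.2/100.6) = 2.083  (EGR8)
log2(0.624/1.806) = -1.533  (PAX6)
log2(5879/2261) = 1.379  (TGFB8)
log2(547.0/153.5) = 1.833  (IL10)
log2(601.7/577.9) = 0.058  (NR3)
log2(5604/603.5) = 3.215  (PTEN5)
SMAD4 is most strongly upregulated.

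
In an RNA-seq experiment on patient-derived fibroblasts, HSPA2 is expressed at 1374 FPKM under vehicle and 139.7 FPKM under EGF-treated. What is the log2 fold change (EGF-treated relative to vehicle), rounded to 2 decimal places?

-3.30

Fold change = 139.7 / 1374 = 0.1017
log2(0.1017) = -3.298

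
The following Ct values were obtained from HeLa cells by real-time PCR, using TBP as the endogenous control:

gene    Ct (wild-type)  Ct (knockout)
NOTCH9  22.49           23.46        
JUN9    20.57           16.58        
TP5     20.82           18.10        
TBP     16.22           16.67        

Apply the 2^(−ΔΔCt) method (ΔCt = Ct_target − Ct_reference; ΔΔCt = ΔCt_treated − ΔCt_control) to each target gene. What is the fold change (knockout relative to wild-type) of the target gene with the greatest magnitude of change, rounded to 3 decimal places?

NOTCH9: ΔΔCt = (23.46−16.67) − (22.49−16.22) = 6.79 − 6.27 = 0.52; fold change = 2^-0.52 = 0.697
JUN9: ΔΔCt = (16.58−16.67) − (20.57−16.22) = -0.09 − 4.35 = -4.44; fold change = 2^4.44 = 21.706
TP5: ΔΔCt = (18.10−16.67) − (20.82−16.22) = 1.43 − 4.60 = -3.17; fold change = 2^3.17 = 9.000
JUN9 has the largest |ΔΔCt| = 4.44.

21.706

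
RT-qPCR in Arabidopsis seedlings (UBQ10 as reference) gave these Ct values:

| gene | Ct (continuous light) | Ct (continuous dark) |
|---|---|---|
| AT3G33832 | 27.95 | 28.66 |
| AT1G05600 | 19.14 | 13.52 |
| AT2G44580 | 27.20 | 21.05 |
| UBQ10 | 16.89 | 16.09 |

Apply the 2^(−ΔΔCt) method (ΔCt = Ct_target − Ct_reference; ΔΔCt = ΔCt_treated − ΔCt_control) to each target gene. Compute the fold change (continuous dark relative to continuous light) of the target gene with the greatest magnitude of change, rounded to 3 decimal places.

40.786

AT3G33832: ΔΔCt = (28.66−16.09) − (27.95−16.89) = 12.57 − 11.06 = 1.51; fold change = 2^-1.51 = 0.351
AT1G05600: ΔΔCt = (13.52−16.09) − (19.14−16.89) = -2.57 − 2.25 = -4.82; fold change = 2^4.82 = 28.246
AT2G44580: ΔΔCt = (21.05−16.09) − (27.20−16.89) = 4.96 − 10.31 = -5.35; fold change = 2^5.35 = 40.786
AT2G44580 has the largest |ΔΔCt| = 5.35.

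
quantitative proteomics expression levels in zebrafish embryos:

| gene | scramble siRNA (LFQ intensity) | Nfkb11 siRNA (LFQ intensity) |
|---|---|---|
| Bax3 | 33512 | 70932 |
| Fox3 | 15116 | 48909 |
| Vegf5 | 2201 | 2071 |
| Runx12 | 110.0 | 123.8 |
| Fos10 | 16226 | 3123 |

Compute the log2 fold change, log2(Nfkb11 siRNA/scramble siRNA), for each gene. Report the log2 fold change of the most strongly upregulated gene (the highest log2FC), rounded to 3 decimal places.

log2(70932/33512) = 1.082  (Bax3)
log2(48909/15116) = 1.694  (Fox3)
log2(2071/2201) = -0.088  (Vegf5)
log2(123.8/110.0) = 0.171  (Runx12)
log2(3123/16226) = -2.377  (Fos10)
Fox3 is most strongly upregulated.

1.694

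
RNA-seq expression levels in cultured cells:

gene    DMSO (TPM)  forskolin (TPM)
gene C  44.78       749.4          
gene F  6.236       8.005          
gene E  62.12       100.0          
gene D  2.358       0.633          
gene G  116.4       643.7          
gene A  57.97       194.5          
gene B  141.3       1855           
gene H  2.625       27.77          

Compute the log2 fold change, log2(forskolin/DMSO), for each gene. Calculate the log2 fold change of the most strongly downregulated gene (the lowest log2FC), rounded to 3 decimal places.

-1.897

log2(749.4/44.78) = 4.065  (gene C)
log2(8.005/6.236) = 0.360  (gene F)
log2(100.0/62.12) = 0.687  (gene E)
log2(0.633/2.358) = -1.897  (gene D)
log2(643.7/116.4) = 2.467  (gene G)
log2(194.5/57.97) = 1.746  (gene A)
log2(1855/141.3) = 3.715  (gene B)
log2(27.77/2.625) = 3.403  (gene H)
gene D is most strongly downregulated.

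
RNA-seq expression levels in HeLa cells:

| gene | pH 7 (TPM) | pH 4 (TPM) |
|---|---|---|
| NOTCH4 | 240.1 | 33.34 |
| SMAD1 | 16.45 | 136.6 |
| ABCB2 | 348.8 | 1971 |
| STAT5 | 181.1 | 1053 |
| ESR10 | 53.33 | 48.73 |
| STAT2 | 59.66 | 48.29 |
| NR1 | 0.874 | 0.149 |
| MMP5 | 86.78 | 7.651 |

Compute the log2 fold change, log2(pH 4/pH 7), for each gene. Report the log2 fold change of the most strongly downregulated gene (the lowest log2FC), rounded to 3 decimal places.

log2(33.34/240.1) = -2.848  (NOTCH4)
log2(136.6/16.45) = 3.054  (SMAD1)
log2(1971/348.8) = 2.498  (ABCB2)
log2(1053/181.1) = 2.540  (STAT5)
log2(48.73/53.33) = -0.130  (ESR10)
log2(48.29/59.66) = -0.305  (STAT2)
log2(0.149/0.874) = -2.552  (NR1)
log2(7.651/86.78) = -3.504  (MMP5)
MMP5 is most strongly downregulated.

-3.504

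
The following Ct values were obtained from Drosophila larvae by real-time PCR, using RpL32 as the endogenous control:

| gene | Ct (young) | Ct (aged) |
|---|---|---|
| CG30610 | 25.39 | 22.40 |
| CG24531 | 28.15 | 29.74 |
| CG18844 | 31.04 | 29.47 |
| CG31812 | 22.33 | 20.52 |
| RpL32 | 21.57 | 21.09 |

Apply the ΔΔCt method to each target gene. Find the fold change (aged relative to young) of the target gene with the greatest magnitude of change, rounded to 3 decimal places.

CG30610: ΔΔCt = (22.40−21.09) − (25.39−21.57) = 1.31 − 3.82 = -2.51; fold change = 2^2.51 = 5.696
CG24531: ΔΔCt = (29.74−21.09) − (28.15−21.57) = 8.65 − 6.58 = 2.07; fold change = 2^-2.07 = 0.238
CG18844: ΔΔCt = (29.47−21.09) − (31.04−21.57) = 8.38 − 9.47 = -1.09; fold change = 2^1.09 = 2.129
CG31812: ΔΔCt = (20.52−21.09) − (22.33−21.57) = -0.57 − 0.76 = -1.33; fold change = 2^1.33 = 2.514
CG30610 has the largest |ΔΔCt| = 2.51.

5.696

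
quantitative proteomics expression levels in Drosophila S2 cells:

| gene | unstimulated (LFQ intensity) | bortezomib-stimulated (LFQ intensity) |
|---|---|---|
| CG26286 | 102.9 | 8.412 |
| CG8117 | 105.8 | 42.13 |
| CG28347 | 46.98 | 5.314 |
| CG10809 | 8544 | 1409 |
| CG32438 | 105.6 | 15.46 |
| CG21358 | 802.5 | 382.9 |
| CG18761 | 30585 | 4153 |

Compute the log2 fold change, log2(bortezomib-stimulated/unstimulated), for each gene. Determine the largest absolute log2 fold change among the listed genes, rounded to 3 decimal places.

3.613

log2(8.412/102.9) = -3.613  (CG26286)
log2(42.13/105.8) = -1.328  (CG8117)
log2(5.314/46.98) = -3.144  (CG28347)
log2(1409/8544) = -2.600  (CG10809)
log2(15.46/105.6) = -2.772  (CG32438)
log2(382.9/802.5) = -1.068  (CG21358)
log2(4153/30585) = -2.881  (CG18761)
The largest magnitude belongs to CG26286.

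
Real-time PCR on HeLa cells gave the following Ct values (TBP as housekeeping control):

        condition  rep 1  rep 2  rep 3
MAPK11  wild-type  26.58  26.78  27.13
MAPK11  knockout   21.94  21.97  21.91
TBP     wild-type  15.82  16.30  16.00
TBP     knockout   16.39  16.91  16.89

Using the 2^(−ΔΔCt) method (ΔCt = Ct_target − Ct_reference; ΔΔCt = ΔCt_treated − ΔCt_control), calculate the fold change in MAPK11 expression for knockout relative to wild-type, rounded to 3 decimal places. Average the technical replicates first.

Mean Ct: MAPK11 wild-type 26.830; MAPK11 knockout 21.940; TBP wild-type 16.040; TBP knockout 16.730
ΔCt(wild-type) = 26.830 − 16.040 = 10.790
ΔCt(knockout) = 21.940 − 16.730 = 5.210
ΔΔCt = 5.210 − 10.790 = -5.580
Fold change = 2^(−(-5.580)) = 2^5.580 = 47.8352

47.835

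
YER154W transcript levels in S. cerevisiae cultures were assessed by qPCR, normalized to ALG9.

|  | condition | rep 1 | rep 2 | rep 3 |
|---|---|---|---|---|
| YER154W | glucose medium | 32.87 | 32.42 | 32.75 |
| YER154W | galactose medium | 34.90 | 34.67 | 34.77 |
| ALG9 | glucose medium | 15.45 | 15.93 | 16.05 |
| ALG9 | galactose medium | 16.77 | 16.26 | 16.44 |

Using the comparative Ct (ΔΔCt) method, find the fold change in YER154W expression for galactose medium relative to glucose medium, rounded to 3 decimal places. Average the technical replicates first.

Mean Ct: YER154W glucose medium 32.680; YER154W galactose medium 34.780; ALG9 glucose medium 15.810; ALG9 galactose medium 16.490
ΔCt(glucose medium) = 32.680 − 15.810 = 16.870
ΔCt(galactose medium) = 34.780 − 16.490 = 18.290
ΔΔCt = 18.290 − 16.870 = 1.420
Fold change = 2^(−1.420) = 0.3737

0.374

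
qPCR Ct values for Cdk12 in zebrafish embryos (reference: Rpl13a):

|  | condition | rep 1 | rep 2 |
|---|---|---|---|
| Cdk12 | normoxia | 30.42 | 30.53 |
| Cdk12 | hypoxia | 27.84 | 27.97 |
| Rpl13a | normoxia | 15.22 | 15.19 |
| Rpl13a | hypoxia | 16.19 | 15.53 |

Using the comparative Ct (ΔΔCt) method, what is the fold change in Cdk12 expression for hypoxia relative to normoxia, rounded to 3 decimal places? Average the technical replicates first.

9.350

Mean Ct: Cdk12 normoxia 30.475; Cdk12 hypoxia 27.905; Rpl13a normoxia 15.205; Rpl13a hypoxia 15.860
ΔCt(normoxia) = 30.475 − 15.205 = 15.270
ΔCt(hypoxia) = 27.905 − 15.860 = 12.045
ΔΔCt = 12.045 − 15.270 = -3.225
Fold change = 2^(−(-3.225)) = 2^3.225 = 9.3502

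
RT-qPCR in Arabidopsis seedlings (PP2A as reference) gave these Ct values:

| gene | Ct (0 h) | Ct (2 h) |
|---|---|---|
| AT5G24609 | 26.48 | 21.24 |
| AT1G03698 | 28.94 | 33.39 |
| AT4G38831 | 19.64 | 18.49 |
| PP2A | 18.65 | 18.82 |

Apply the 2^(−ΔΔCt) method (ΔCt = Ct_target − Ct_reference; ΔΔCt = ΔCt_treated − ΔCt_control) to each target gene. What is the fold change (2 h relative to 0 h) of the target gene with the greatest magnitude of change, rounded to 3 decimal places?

42.518

AT5G24609: ΔΔCt = (21.24−18.82) − (26.48−18.65) = 2.42 − 7.83 = -5.41; fold change = 2^5.41 = 42.518
AT1G03698: ΔΔCt = (33.39−18.82) − (28.94−18.65) = 14.57 − 10.29 = 4.28; fold change = 2^-4.28 = 0.051
AT4G38831: ΔΔCt = (18.49−18.82) − (19.64−18.65) = -0.33 − 0.99 = -1.32; fold change = 2^1.32 = 2.497
AT5G24609 has the largest |ΔΔCt| = 5.41.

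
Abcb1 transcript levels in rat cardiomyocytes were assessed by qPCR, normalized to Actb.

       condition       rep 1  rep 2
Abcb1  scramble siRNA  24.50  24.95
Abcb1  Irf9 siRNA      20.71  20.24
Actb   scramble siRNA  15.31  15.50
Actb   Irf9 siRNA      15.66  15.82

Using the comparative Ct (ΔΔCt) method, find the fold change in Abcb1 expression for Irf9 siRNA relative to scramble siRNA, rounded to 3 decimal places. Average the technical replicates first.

24.001

Mean Ct: Abcb1 scramble siRNA 24.725; Abcb1 Irf9 siRNA 20.475; Actb scramble siRNA 15.405; Actb Irf9 siRNA 15.740
ΔCt(scramble siRNA) = 24.725 − 15.405 = 9.320
ΔCt(Irf9 siRNA) = 20.475 − 15.740 = 4.735
ΔΔCt = 4.735 − 9.320 = -4.585
Fold change = 2^(−(-4.585)) = 2^4.585 = 24.0006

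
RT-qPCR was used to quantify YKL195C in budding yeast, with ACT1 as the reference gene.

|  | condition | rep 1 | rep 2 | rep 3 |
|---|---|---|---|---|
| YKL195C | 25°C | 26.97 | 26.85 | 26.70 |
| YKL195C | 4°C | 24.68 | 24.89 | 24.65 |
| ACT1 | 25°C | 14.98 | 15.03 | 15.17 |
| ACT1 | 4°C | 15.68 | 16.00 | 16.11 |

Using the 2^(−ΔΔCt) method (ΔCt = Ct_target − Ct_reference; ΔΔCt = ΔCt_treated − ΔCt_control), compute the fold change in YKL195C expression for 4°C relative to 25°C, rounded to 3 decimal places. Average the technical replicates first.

7.835

Mean Ct: YKL195C 25°C 26.840; YKL195C 4°C 24.740; ACT1 25°C 15.060; ACT1 4°C 15.930
ΔCt(25°C) = 26.840 − 15.060 = 11.780
ΔCt(4°C) = 24.740 − 15.930 = 8.810
ΔΔCt = 8.810 − 11.780 = -2.970
Fold change = 2^(−(-2.970)) = 2^2.970 = 7.8354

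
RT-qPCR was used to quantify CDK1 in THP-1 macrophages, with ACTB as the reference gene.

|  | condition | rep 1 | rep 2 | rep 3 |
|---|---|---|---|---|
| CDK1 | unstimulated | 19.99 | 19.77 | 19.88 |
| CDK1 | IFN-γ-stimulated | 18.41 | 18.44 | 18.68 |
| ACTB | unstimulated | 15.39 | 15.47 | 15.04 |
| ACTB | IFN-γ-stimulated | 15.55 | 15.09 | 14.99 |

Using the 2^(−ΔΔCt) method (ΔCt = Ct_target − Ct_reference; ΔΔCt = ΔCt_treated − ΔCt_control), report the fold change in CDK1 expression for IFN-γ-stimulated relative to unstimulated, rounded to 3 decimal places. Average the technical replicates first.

Mean Ct: CDK1 unstimulated 19.880; CDK1 IFN-γ-stimulated 18.510; ACTB unstimulated 15.300; ACTB IFN-γ-stimulated 15.210
ΔCt(unstimulated) = 19.880 − 15.300 = 4.580
ΔCt(IFN-γ-stimulated) = 18.510 − 15.210 = 3.300
ΔΔCt = 3.300 − 4.580 = -1.280
Fold change = 2^(−(-1.280)) = 2^1.280 = 2.4284

2.428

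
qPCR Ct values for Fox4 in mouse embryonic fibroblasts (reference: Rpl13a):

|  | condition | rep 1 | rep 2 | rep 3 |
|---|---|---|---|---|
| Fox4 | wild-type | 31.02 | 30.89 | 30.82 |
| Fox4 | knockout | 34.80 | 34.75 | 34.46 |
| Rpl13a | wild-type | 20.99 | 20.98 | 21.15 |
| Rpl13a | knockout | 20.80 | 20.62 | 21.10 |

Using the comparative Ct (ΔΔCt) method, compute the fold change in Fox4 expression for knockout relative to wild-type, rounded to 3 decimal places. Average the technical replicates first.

0.064

Mean Ct: Fox4 wild-type 30.910; Fox4 knockout 34.670; Rpl13a wild-type 21.040; Rpl13a knockout 20.840
ΔCt(wild-type) = 30.910 − 21.040 = 9.870
ΔCt(knockout) = 34.670 − 20.840 = 13.830
ΔΔCt = 13.830 − 9.870 = 3.960
Fold change = 2^(−3.960) = 0.0643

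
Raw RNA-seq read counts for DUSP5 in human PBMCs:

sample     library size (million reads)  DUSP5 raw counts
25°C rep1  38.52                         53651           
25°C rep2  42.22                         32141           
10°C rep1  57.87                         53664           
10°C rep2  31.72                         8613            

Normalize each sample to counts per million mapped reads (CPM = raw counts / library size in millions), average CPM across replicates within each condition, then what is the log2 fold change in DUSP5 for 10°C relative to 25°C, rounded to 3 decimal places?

-0.845

CPM(25°C rep1) = 53651 / 38.52 = 1392.8089
CPM(25°C rep2) = 32141 / 42.22 = 761.2743
CPM(10°C rep1) = 53664 / 57.87 = 927.3199
CPM(10°C rep2) = 8613 / 31.72 = 271.5322
mean CPM(25°C) = 1077.0416; mean CPM(10°C) = 599.4260
Fold change = 599.4260 / 1077.0416 = 0.55655
log2(0.55655) = -0.8454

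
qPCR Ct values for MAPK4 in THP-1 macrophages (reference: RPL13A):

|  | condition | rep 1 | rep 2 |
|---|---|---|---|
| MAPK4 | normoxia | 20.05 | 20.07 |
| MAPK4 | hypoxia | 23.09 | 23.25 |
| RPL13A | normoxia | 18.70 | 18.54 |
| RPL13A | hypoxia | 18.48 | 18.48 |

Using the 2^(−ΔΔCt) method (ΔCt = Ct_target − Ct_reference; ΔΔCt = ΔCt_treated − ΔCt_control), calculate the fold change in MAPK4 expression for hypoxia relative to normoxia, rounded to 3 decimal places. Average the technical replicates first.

Mean Ct: MAPK4 normoxia 20.060; MAPK4 hypoxia 23.170; RPL13A normoxia 18.620; RPL13A hypoxia 18.480
ΔCt(normoxia) = 20.060 − 18.620 = 1.440
ΔCt(hypoxia) = 23.170 − 18.480 = 4.690
ΔΔCt = 4.690 − 1.440 = 3.250
Fold change = 2^(−3.250) = 0.1051

0.105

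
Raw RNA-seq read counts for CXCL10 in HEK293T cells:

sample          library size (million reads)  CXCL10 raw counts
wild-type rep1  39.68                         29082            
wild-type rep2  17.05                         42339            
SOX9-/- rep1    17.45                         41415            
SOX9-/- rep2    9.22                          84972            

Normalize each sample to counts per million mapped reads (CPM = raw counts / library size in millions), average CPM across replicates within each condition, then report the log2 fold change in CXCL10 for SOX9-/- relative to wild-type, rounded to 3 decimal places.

CPM(wild-type rep1) = 29082 / 39.68 = 732.9133
CPM(wild-type rep2) = 42339 / 17.05 = 2483.2258
CPM(SOX9-/- rep1) = 41415 / 17.45 = 2373.3524
CPM(SOX9-/- rep2) = 84972 / 9.22 = 9216.0521
mean CPM(wild-type) = 1608.0696; mean CPM(SOX9-/-) = 5794.7022
Fold change = 5794.7022 / 1608.0696 = 3.60351
log2(3.60351) = 1.8494

1.849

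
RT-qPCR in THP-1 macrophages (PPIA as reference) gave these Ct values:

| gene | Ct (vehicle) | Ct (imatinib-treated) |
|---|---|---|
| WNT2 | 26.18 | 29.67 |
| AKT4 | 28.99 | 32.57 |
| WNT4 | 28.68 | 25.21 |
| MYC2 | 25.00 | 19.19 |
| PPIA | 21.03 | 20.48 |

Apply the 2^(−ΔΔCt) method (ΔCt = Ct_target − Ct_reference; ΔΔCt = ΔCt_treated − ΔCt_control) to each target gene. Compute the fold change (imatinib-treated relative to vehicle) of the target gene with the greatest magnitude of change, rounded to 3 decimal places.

WNT2: ΔΔCt = (29.67−20.48) − (26.18−21.03) = 9.19 − 5.15 = 4.04; fold change = 2^-4.04 = 0.061
AKT4: ΔΔCt = (32.57−20.48) − (28.99−21.03) = 12.09 − 7.96 = 4.13; fold change = 2^-4.13 = 0.057
WNT4: ΔΔCt = (25.21−20.48) − (28.68−21.03) = 4.73 − 7.65 = -2.92; fold change = 2^2.92 = 7.568
MYC2: ΔΔCt = (19.19−20.48) − (25.00−21.03) = -1.29 − 3.97 = -5.26; fold change = 2^5.26 = 38.319
MYC2 has the largest |ΔΔCt| = 5.26.

38.319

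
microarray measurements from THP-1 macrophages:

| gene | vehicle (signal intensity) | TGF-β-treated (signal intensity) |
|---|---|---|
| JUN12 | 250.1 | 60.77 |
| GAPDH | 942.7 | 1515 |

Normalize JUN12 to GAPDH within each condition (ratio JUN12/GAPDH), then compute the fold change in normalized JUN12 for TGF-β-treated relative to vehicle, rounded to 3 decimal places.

0.151

JUN12/GAPDH (vehicle) = 250.1 / 942.7 = 0.2653
JUN12/GAPDH (TGF-β-treated) = 60.77 / 1515 = 0.040112
Fold change = 0.040112 / 0.2653 = 0.1512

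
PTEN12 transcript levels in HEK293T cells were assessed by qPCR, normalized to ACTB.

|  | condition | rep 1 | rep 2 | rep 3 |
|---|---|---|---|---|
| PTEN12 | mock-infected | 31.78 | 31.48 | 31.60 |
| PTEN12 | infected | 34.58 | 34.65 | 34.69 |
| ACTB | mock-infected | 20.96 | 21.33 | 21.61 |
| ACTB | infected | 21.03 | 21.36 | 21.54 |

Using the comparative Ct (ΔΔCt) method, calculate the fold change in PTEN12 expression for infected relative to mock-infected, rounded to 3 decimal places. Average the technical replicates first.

0.124

Mean Ct: PTEN12 mock-infected 31.620; PTEN12 infected 34.640; ACTB mock-infected 21.300; ACTB infected 21.310
ΔCt(mock-infected) = 31.620 − 21.300 = 10.320
ΔCt(infected) = 34.640 − 21.310 = 13.330
ΔΔCt = 13.330 − 10.320 = 3.010
Fold change = 2^(−3.010) = 0.1241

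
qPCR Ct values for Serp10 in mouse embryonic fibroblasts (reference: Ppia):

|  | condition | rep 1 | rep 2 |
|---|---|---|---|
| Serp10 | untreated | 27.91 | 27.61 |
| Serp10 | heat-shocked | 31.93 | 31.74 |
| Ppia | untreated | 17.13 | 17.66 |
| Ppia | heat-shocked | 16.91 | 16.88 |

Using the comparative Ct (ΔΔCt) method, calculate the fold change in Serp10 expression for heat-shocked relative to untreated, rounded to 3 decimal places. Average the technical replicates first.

0.042

Mean Ct: Serp10 untreated 27.760; Serp10 heat-shocked 31.835; Ppia untreated 17.395; Ppia heat-shocked 16.895
ΔCt(untreated) = 27.760 − 17.395 = 10.365
ΔCt(heat-shocked) = 31.835 − 16.895 = 14.940
ΔΔCt = 14.940 − 10.365 = 4.575
Fold change = 2^(−4.575) = 0.0420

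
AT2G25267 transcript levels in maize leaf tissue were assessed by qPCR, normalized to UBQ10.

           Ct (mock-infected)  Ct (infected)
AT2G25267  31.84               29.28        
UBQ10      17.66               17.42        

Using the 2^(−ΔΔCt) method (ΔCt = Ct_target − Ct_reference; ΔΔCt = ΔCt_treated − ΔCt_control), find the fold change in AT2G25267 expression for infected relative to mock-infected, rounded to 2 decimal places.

ΔCt(mock-infected) = 31.840 − 17.660 = 14.180
ΔCt(infected) = 29.280 − 17.420 = 11.860
ΔΔCt = 11.860 − 14.180 = -2.320
Fold change = 2^(−(-2.320)) = 2^2.320 = 4.993

4.99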